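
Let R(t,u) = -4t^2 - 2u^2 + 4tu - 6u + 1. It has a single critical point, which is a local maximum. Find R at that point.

∂R/∂t = -8t + 4u = 0 and ∂R/∂u = 4t - 4u - 6 = 0, so (t, u) = (-3/2, -3).
The Hessian has R_{tt} = -8, R_{uu} = -4, R_{tu} = 4, giving D = 16 > 0 with R_{tt} < 0, so the point is a local maximum.
R(-3/2, -3) = 10.

10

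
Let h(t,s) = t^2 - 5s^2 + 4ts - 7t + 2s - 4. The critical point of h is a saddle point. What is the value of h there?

-329/36

∂h/∂t = 2t + 4s - 7 = 0 and ∂h/∂s = 4t - 10s + 2 = 0, so (t, s) = (31/18, 8/9).
The Hessian has h_{tt} = 2, h_{ss} = -10, h_{ts} = 4, giving D = -36 < 0, so the point is a saddle point.
h(31/18, 8/9) = -329/36.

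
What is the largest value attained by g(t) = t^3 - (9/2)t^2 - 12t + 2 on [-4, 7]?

81/2

g'(t) = 3t^2 - 9t - 12, which vanishes at t = -1 and t = 4.
Candidates: g(-4) = -86, g(-1) = 17/2, g(4) = -54, g(7) = 81/2.
Hence the absolute maximum is 81/2 at t = 7.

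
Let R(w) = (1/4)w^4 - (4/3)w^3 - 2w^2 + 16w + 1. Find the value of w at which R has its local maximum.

R'(w) = w^3 - 4w^2 - 4w + 16. Setting R'(w) = 0 gives w ∈ {-2, 2, 4}.
R''(w) = 3w^2 - 8w - 4. R''(-2) = 24 > 0 ⇒ local minimum; R''(2) = -8 < 0 ⇒ local maximum; R''(4) = 12 > 0 ⇒ local minimum.
So the local maximum value is R(2) = 55/3.

2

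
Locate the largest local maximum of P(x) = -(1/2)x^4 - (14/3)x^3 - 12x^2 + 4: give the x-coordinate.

Critical points: P'(x) = -2x^3 - 14x^2 - 24x vanishes at x = -4, -3, 0.
Second-derivative test with P''(x) = -6x^2 - 28x - 24: P''(-4) = -8 < 0 ⇒ local maximum; P''(-3) = 6 > 0 ⇒ local minimum; P''(0) = -24 < 0 ⇒ local maximum.
So the largest local maximum value is P(0) = 4.

0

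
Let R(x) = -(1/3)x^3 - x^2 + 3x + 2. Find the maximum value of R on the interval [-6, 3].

Differentiating, R'(x) = -x^2 - 2x + 3; which vanishes at x = -3 and x = 1.
Candidates: R(-6) = 20, R(-3) = -7, R(1) = 11/3, R(3) = -7.
Hence the absolute maximum is 20 at x = -6.

20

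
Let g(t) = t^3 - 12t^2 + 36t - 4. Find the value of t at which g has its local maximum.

g'(t) = 3t^2 - 24t + 36 = 0 at t = 2, 6.
Since g''(t) = 6t - 24, we get g''(2) = -12 < 0 ⇒ local maximum; g''(6) = 12 > 0 ⇒ local minimum.
The local maximum is g(2) = 28.

2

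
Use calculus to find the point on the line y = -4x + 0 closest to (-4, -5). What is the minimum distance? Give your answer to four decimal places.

5.0932

Minimize D(x)^2 = (x + 4)^2 + (-4x + 5)^2.
d/dx[D^2] = 2(x + 4) + 2·(-4)·(-4x + 5) = 0 ⇒ x = 16/17.
Then y = -64/17 and the distance is √(441/17) ≈ 5.0932.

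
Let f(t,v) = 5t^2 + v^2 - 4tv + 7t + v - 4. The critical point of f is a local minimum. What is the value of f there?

-49/2

∂f/∂t = 10t - 4v + 7 = 0 and ∂f/∂v = -4t + 2v + 1 = 0, so (t, v) = (-9/2, -19/2).
The Hessian has f_{tt} = 10, f_{vv} = 2, f_{tv} = -4, giving D = 4 > 0 with f_{tt} > 0, so the point is a local minimum.
f(-9/2, -19/2) = -49/2.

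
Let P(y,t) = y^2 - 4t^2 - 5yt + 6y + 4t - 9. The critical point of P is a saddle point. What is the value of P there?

-377/41

∂P/∂y = 2y - 5t + 6 = 0 and ∂P/∂t = -5y - 8t + 4 = 0, so (y, t) = (-28/41, 38/41).
The Hessian has P_{yy} = 2, P_{tt} = -8, P_{yt} = -5, giving D = -41 < 0, so the point is a saddle point.
P(-28/41, 38/41) = -377/41.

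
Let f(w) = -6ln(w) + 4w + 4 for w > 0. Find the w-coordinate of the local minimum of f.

3/2

f'(w) = -6/w + 4 = 0 gives w = 3/2.
f''(w) = 6/w², which is positive for w > 0, so this is a local minimum.
f(3/2) = -6·ln(3/2) + 6 + 4 ≈ 7.5672.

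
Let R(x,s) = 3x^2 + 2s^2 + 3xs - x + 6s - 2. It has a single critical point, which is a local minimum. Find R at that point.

-158/15

∂R/∂x = 6x + 3s - 1 = 0 and ∂R/∂s = 3x + 4s + 6 = 0, so (x, s) = (22/15, -13/5).
The Hessian has R_{xx} = 6, R_{ss} = 4, R_{xs} = 3, giving D = 15 > 0 with R_{xx} > 0, so the point is a local minimum.
R(22/15, -13/5) = -158/15.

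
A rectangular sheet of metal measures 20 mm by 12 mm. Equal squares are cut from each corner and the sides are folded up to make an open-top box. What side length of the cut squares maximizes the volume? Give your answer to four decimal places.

With cut size x, the volume is V(x) = x(20 − 2x)(12 − 2x) for 0 < x < 6.
V'(x) = 12x^2 − 128x + 240. Setting V'(x) = 0 gives x ≈ 2.4274 (the root in (0, 6)).
V''(x) = 24x − 128 is negative there, so this is the maximum; V ≈ 262.6823.

2.4274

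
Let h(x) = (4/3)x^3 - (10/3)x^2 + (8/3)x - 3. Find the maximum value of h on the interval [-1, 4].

Differentiating, h'(x) = 4x^2 - (20/3)x + 8/3; which vanishes at x = 2/3 and x = 1.
Evaluating at the critical points and endpoints: h(-1) = -31/3,  h(2/3) = -187/81,  h(1) = -7/3,  h(4) = 119/3.
So the maximum is h(4) = 119/3.

119/3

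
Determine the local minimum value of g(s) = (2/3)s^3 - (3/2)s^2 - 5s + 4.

g'(s) = 2s^2 - 3s - 5. Setting g'(s) = 0 gives s ∈ {-1, 5/2}.
Since g''(s) = 4s - 3, we get g''(-1) = -7 < 0 ⇒ local maximum; g''(5/2) = 7 > 0 ⇒ local minimum.
The local minimum is g(5/2) = -179/24.

-179/24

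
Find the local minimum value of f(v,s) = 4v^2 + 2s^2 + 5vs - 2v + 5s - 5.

-193/7

∂f/∂v = 8v + 5s - 2 = 0 and ∂f/∂s = 5v + 4s + 5 = 0, so (v, s) = (33/7, -50/7).
The Hessian has f_{vv} = 8, f_{ss} = 4, f_{vs} = 5, giving D = 7 > 0 with f_{vv} > 0, so the point is a local minimum.
f(33/7, -50/7) = -193/7.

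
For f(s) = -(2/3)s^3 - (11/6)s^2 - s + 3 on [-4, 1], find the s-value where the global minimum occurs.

The derivative is -2s^2 - (11/3)s - 1, which vanishes at s = -3/2 and s = -1/3.
Candidates: f(-4) = 61/3, f(-3/2) = 21/8, f(-1/3) = 511/162, f(1) = -1/2.
The minimum over the interval is -1/2, attained at s = 1.

1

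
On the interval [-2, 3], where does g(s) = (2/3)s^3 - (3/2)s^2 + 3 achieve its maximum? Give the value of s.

3

The derivative is 2s^2 - 3s, which vanishes at s = 0 and s = 3/2.
Compare values at every candidate in [-2, 3]: g(-2) = -25/3, g(0) = 3, g(3/2) = 15/8, g(3) = 15/2.
So the maximum is g(3) = 15/2.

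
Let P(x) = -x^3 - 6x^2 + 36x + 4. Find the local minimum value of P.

P'(x) = -3x^2 - 12x + 36 = 0 at x = -6, 2.
Since P''(x) = -6x - 12, we get P''(-6) = 24 > 0 ⇒ local minimum; P''(2) = -24 < 0 ⇒ local maximum.
The local minimum is P(-6) = -212.

-212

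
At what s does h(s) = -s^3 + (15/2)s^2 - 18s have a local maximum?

h'(s) = -3s^2 + 15s - 18 = 0 at s = 2, 3.
Second-derivative test with h''(s) = -6s + 15: h''(2) = 3 > 0 ⇒ local minimum; h''(3) = -3 < 0 ⇒ local maximum.
Thus h has its local maximum at s = 3, with value -27/2.

3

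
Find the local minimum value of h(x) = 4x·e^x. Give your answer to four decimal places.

Differentiating with the product rule gives h'(x) = (4x + 4)·e^x. Since e^x > 0, the only critical point is x = -1.
h''(-1) has the same sign as 4 > 0, so this is a local minimum.
h(-1) = (-4)·e^(-1) ≈ -1.4715.

-1.4715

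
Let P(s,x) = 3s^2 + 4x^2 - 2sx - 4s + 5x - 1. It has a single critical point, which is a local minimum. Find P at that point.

∂P/∂s = 6s - 2x - 4 = 0 and ∂P/∂x = -2s + 8x + 5 = 0, so (s, x) = (1/2, -1/2).
The Hessian has P_{ss} = 6, P_{xx} = 8, P_{sx} = -2, giving D = 44 > 0 with P_{ss} > 0, so the point is a local minimum.
P(1/2, -1/2) = -13/4.

-13/4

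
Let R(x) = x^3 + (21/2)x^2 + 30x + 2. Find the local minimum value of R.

-24

R'(x) = 3x^2 + 21x + 30. Setting R'(x) = 0 gives x ∈ {-5, -2}.
R''(x) = 6x + 21. R''(-5) = -9 < 0 ⇒ local maximum; R''(-2) = 9 > 0 ⇒ local minimum.
So the local minimum value is R(-2) = -24.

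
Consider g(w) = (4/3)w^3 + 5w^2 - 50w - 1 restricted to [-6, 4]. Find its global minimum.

-887/12

Differentiating, g'(w) = 4w^2 + 10w - 50; which vanishes at w = -5 and w = 5/2.
Evaluating at the critical points and endpoints: g(-6) = 191; g(-5) = 622/3; g(5/2) = -887/12; g(4) = -107/3.
So the minimum is g(5/2) = -887/12.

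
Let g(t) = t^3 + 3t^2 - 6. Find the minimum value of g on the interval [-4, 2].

Differentiating, g'(t) = 3t^2 + 6t; which vanishes at t = -2 and t = 0.
Compare values at every candidate in [-4, 2]: g(-4) = -22,  g(-2) = -2,  g(0) = -6,  g(2) = 14.
Hence the absolute minimum is -22 at t = -4.

-22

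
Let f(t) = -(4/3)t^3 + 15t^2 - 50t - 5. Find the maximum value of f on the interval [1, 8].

Differentiating, f'(t) = -4t^2 + 30t - 50; which vanishes at t = 5/2 and t = 5.
Evaluating at the critical points and endpoints: f(1) = -124/3, f(5/2) = -685/12, f(5) = -140/3, f(8) = -383/3.
So the maximum is f(1) = -124/3.

-124/3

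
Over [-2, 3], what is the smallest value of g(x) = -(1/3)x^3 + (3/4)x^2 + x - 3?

The derivative is -x^2 + (3/2)x + 1, which vanishes at x = -1/2 and x = 2.
Compare values at every candidate in [-2, 3]: g(-2) = 2/3; g(-1/2) = -157/48; g(2) = -2/3; g(3) = -9/4.
So the minimum is g(-1/2) = -157/48.

-157/48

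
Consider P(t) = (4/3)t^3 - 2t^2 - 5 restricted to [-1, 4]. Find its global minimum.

-25/3

Differentiating, P'(t) = 4t^2 - 4t; which vanishes at t = 0 and t = 1.
Compare values at every candidate in [-1, 4]: P(-1) = -25/3; P(0) = -5; P(1) = -17/3; P(4) = 145/3.
The minimum over the interval is -25/3, attained at t = -1.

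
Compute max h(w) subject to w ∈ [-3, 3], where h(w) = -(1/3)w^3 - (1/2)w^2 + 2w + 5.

h'(w) = -w^2 - w + 2, which vanishes at w = -2 and w = 1.
Compare values at every candidate in [-3, 3]: h(-3) = 7/2,  h(-2) = 5/3,  h(1) = 37/6,  h(3) = -5/2.
Hence the absolute maximum is 37/6 at w = 1.

37/6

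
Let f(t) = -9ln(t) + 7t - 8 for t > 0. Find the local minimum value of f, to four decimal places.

f'(t) = -9/t + 7 = 0 gives t = 9/7.
f''(t) = 9/t², which is positive for t > 0, so this is a local minimum.
f(9/7) = -9·ln(9/7) + 9 - 8 ≈ -1.2618.

-1.2618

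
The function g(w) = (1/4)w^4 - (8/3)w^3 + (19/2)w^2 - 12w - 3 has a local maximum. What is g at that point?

-21/4

g'(w) = w^3 - 8w^2 + 19w - 12. Setting g'(w) = 0 gives w ∈ {1, 3, 4}.
Since g''(w) = 3w^2 - 16w + 19, we get g''(1) = 6 > 0 ⇒ local minimum; g''(3) = -2 < 0 ⇒ local maximum; g''(4) = 3 > 0 ⇒ local minimum.
The local maximum is g(3) = -21/4.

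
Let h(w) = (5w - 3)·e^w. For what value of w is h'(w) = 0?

-2/5

By the product rule, h'(w) = (5w + 2)·e^w. Since e^w > 0, the only critical point is w = -2/5.
h''(-2/5) has the same sign as 5 > 0, so this is a local minimum.
h(-2/5) = (-5)·e^(-2/5) ≈ -3.3516.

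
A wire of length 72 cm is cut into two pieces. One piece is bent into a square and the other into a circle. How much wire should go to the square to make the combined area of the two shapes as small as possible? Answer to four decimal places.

Let x be the length used for the square. Square side x/4; circle radius (72−x)/(2π).
A(x) = (x/4)² + π·((72−x)/(2π))² = x²/16 + (72−x)²/(4π) for 0 ≤ x ≤ 72. A'(x) = x/8 − (72−x)/(2π) = 0 gives x = 4·72/(π+4) ≈ 40.3271.
A'' = 1/8 + 1/(2π) > 0, so this gives the minimum combined area; x ≈ 40.3271 cm to the square.

40.3271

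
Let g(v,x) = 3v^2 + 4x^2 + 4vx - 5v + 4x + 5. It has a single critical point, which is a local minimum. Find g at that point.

∂g/∂v = 6v + 4x - 5 = 0 and ∂g/∂x = 4v + 8x + 4 = 0, so (v, x) = (7/4, -11/8).
The Hessian has g_{vv} = 6, g_{xx} = 8, g_{vx} = 4, giving D = 32 > 0 with g_{vv} > 0, so the point is a local minimum.
g(7/4, -11/8) = -17/8.

-17/8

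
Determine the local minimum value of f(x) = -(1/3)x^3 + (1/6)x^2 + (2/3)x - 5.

f'(x) = -x^2 + (1/3)x + 2/3 = 0 at x = -2/3, 1.
Since f''(x) = -2x + 1/3, we get f''(-2/3) = 5/3 > 0 ⇒ local minimum; f''(1) = -5/3 < 0 ⇒ local maximum.
The local minimum is f(-2/3) = -427/81.

-427/81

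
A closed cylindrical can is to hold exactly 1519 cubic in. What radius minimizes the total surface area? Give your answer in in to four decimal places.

With radius r and height h, πr²h = 1519 so h = 1519/(πr²), and S(r) = 2πr² + 2πrh = 2πr² + 2·1519/r.
S'(r) = 4πr − 2·1519/r² = 0 ⇒ r³ = 1519/(2π), so r ≈ 6.2296 and h = 2r ≈ 12.4592.
S''(r) = 4π + 4·1519/r³ > 0, so this is the minimum; S ≈ 731.5091.

6.2296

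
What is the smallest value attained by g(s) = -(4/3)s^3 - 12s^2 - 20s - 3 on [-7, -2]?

Differentiating, g'(s) = -4s^2 - 24s - 20; whose only zero in [-7, -2] is s = -5.
Candidates: g(-7) = 19/3, g(-5) = -109/3, g(-2) = -1/3.
So the minimum is g(-5) = -109/3.

-109/3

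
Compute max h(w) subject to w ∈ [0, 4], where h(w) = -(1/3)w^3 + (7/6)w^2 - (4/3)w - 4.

h'(w) = -w^2 + (7/3)w - 4/3, which vanishes at w = 1 and w = 4/3.
Candidates: h(0) = -4; h(1) = -9/2; h(4/3) = -364/81; h(4) = -12.
So the maximum is h(0) = -4.

-4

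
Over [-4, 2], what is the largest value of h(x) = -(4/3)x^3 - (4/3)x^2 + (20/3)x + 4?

h'(x) = -4x^2 - (8/3)x + 20/3, which vanishes at x = -5/3 and x = 1.
Evaluating at the critical points and endpoints: h(-4) = 124/3; h(-5/3) = -376/81; h(1) = 8; h(2) = 4/3.
So the maximum is h(-4) = 124/3.

124/3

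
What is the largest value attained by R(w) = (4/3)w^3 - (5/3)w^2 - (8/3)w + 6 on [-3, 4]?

Differentiating, R'(w) = 4w^2 - (10/3)w - 8/3; which vanishes at w = -1/2 and w = 4/3.
Evaluating at the critical points and endpoints: R(-3) = -37; R(-1/2) = 27/4; R(4/3) = 214/81; R(4) = 54.
The maximum over the interval is 54, attained at w = 4.

54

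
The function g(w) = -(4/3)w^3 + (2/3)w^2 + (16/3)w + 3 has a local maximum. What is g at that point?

659/81

g'(w) = -4w^2 + (4/3)w + 16/3. Setting g'(w) = 0 gives w ∈ {-1, 4/3}.
Since g''(w) = -8w + 4/3, we get g''(-1) = 28/3 > 0 ⇒ local minimum; g''(4/3) = -28/3 < 0 ⇒ local maximum.
Thus g has its local maximum at w = 4/3, with value 659/81.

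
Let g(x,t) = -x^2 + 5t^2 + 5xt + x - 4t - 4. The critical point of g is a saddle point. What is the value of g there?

-19/5

∂g/∂x = -2x + 5t + 1 = 0 and ∂g/∂t = 5x + 10t - 4 = 0, so (x, t) = (2/3, 1/15).
The Hessian has g_{xx} = -2, g_{tt} = 10, g_{xt} = 5, giving D = -45 < 0, so the point is a saddle point.
g(2/3, 1/15) = -19/5.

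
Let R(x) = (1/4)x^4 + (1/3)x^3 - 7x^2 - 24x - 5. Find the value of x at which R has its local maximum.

-2

R'(x) = x^3 + x^2 - 14x - 24. Setting R'(x) = 0 gives x ∈ {-3, -2, 4}.
Since R''(x) = 3x^2 + 2x - 14, we get R''(-3) = 7 > 0 ⇒ local minimum; R''(-2) = -6 < 0 ⇒ local maximum; R''(4) = 42 > 0 ⇒ local minimum.
So the local maximum value is R(-2) = 49/3.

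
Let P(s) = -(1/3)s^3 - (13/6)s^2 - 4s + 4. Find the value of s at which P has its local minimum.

P'(s) = -s^2 - (13/3)s - 4 = 0 at s = -3, -4/3.
Second-derivative test with P''(s) = -2s - 13/3: P''(-3) = 5/3 > 0 ⇒ local minimum; P''(-4/3) = -5/3 < 0 ⇒ local maximum.
The local minimum is P(-3) = 11/2.

-3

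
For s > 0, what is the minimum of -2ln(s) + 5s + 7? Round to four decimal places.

P'(s) = -2/s + 5 = 0 gives s = 2/5.
P''(s) = 2/s², which is positive for s > 0, so this is a local minimum.
P(2/5) = -2·ln(2/5) + 2 + 7 ≈ 10.8326.

10.8326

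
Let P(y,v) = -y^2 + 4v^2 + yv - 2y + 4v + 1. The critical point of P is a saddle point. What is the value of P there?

∂P/∂y = -2y + v - 2 = 0 and ∂P/∂v = y + 8v + 4 = 0, so (y, v) = (-20/17, -6/17).
The Hessian has P_{yy} = -2, P_{vv} = 8, P_{yv} = 1, giving D = -17 < 0, so the point is a saddle point.
P(-20/17, -6/17) = 25/17.

25/17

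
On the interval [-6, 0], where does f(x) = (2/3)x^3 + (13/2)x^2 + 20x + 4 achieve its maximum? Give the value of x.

0

f'(x) = 2x^2 + 13x + 20, which vanishes at x = -4 and x = -5/2.
Evaluating at the critical points and endpoints: f(-6) = -26,  f(-4) = -44/3,  f(-5/2) = -379/24,  f(0) = 4.
So the maximum is f(0) = 4.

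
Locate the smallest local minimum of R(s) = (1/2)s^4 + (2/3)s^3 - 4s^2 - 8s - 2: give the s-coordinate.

R'(s) = 2s^3 + 2s^2 - 8s - 8. Setting R'(s) = 0 gives s ∈ {-2, -1, 2}.
Since R''(s) = 6s^2 + 4s - 8, we get R''(-2) = 8 > 0 ⇒ local minimum; R''(-1) = -6 < 0 ⇒ local maximum; R''(2) = 24 > 0 ⇒ local minimum.
So the smallest local minimum value is R(2) = -62/3.

2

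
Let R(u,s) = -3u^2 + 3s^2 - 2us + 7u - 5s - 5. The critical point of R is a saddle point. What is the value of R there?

-99/20

∂R/∂u = -6u - 2s + 7 = 0 and ∂R/∂s = -2u + 6s - 5 = 0, so (u, s) = (4/5, 11/10).
The Hessian has R_{uu} = -6, R_{ss} = 6, R_{us} = -2, giving D = -40 < 0, so the point is a saddle point.
R(4/5, 11/10) = -99/20.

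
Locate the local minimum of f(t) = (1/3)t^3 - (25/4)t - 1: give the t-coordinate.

Critical points: f'(t) = t^2 - 25/4 vanishes at t = -5/2, 5/2.
Since f''(t) = 2t, we get f''(-5/2) = -5 < 0 ⇒ local maximum; f''(5/2) = 5 > 0 ⇒ local minimum.
So the local minimum value is f(5/2) = -137/12.

5/2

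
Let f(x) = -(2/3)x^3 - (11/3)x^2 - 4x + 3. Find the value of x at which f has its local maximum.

f'(x) = -2x^2 - (22/3)x - 4. Setting f'(x) = 0 gives x ∈ {-3, -2/3}.
f''(x) = -4x - 22/3. f''(-3) = 14/3 > 0 ⇒ local minimum; f''(-2/3) = -14/3 < 0 ⇒ local maximum.
The local maximum is f(-2/3) = 343/81.

-2/3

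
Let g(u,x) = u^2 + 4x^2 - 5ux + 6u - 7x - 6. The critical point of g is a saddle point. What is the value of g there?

-71/9

∂g/∂u = 2u - 5x + 6 = 0 and ∂g/∂x = -5u + 8x - 7 = 0, so (u, x) = (13/9, 16/9).
The Hessian has g_{uu} = 2, g_{xx} = 8, g_{ux} = -5, giving D = -9 < 0, so the point is a saddle point.
g(13/9, 16/9) = -71/9.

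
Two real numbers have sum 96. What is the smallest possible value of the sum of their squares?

4608

With a + b = 96, a^2 + b^2 = a^2 + (96 − a)^2.
The derivative 2a − 2(96 − a) = 4a − 192 vanishes at a = 48; second derivative 4 > 0, a minimum.
The minimum is 2·(48)^2 = 4608.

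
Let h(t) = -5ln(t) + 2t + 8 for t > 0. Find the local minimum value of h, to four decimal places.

8.4185

h'(t) = -5/t + 2 = 0 gives t = 5/2.
h''(t) = 5/t², which is positive for t > 0, so this is a local minimum.
h(5/2) = -5·ln(5/2) + 5 + 8 ≈ 8.4185.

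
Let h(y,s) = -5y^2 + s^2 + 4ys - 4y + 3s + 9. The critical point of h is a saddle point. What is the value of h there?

∂h/∂y = -10y + 4s - 4 = 0 and ∂h/∂s = 4y + 2s + 3 = 0, so (y, s) = (-5/9, -7/18).
The Hessian has h_{yy} = -10, h_{ss} = 2, h_{ys} = 4, giving D = -36 < 0, so the point is a saddle point.
h(-5/9, -7/18) = 343/36.

343/36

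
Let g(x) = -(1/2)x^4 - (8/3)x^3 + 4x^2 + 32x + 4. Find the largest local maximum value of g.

164/3

Critical points: g'(x) = -2x^3 - 8x^2 + 8x + 32 vanishes at x = -4, -2, 2.
Since g''(x) = -6x^2 - 16x + 8, we get g''(-4) = -24 < 0 ⇒ local maximum; g''(-2) = 16 > 0 ⇒ local minimum; g''(2) = -48 < 0 ⇒ local maximum.
So the largest local maximum value is g(2) = 164/3.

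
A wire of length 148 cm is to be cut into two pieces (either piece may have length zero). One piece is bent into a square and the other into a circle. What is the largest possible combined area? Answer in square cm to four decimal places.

Let x be the length used for the square. Square side x/4; circle radius (148−x)/(2π).
A(x) = (x/4)² + π·((148−x)/(2π))² = x²/16 + (148−x)²/(4π) for 0 ≤ x ≤ 148. A'(x) = x/8 − (148−x)/(2π) = 0 gives x = 4·148/(π+4) ≈ 82.8947.
A'' > 0, so the interior critical point is a minimum; the maximum is at an endpoint. A(0) = 1743.0649 and A(148) = 1369.0000, so the largest area is 1743.0649.

1743.0649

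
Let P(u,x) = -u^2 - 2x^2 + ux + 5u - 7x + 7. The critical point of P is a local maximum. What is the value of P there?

113/7

∂P/∂u = -2u + x + 5 = 0 and ∂P/∂x = u - 4x - 7 = 0, so (u, x) = (13/7, -9/7).
The Hessian has P_{uu} = -2, P_{xx} = -4, P_{ux} = 1, giving D = 7 > 0 with P_{uu} < 0, so the point is a local maximum.
P(13/7, -9/7) = 113/7.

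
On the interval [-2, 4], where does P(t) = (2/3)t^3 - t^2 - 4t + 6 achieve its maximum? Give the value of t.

P'(t) = 2t^2 - 2t - 4, which vanishes at t = -1 and t = 2.
Candidates: P(-2) = 14/3, P(-1) = 25/3, P(2) = -2/3, P(4) = 50/3.
The maximum over the interval is 50/3, attained at t = 4.

4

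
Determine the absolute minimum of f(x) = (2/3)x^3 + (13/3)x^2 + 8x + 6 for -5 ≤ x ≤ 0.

-9

Differentiating, f'(x) = 2x^2 + (26/3)x + 8; which vanishes at x = -3 and x = -4/3.
Candidates: f(-5) = -9, f(-3) = 3, f(-4/3) = 118/81, f(0) = 6.
So the minimum is f(-5) = -9.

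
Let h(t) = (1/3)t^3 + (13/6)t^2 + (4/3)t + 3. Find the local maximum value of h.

h'(t) = t^2 + (13/3)t + 4/3. Setting h'(t) = 0 gives t ∈ {-4, -1/3}.
Second-derivative test with h''(t) = 2t + 13/3: h''(-4) = -11/3 < 0 ⇒ local maximum; h''(-1/3) = 11/3 > 0 ⇒ local minimum.
Thus h has its local maximum at t = -4, with value 11.

11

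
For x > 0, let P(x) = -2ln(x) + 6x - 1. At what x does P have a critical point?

1/3

P'(x) = -2/x + 6 = 0 gives x = 1/3.
P''(x) = 2/x², which is positive for x > 0, so this is a local minimum.
P(1/3) = -2·ln(1/3) + 2 - 1 ≈ 3.1972.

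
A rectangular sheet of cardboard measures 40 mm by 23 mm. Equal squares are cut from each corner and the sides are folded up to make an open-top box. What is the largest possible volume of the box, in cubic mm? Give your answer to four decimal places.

With cut size x, the volume is V(x) = x(40 − 2x)(23 − 2x) for 0 < x < 11.5.
V'(x) = 12x^2 − 252x + 920. Setting V'(x) = 0 gives x ≈ 4.7049 (the root in (0, 11.5)).
V''(x) = 24x − 252 is negative there, so this is the maximum; V ≈ 1955.9537.

1955.9537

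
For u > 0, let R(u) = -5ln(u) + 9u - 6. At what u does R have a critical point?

5/9

R'(u) = -5/u + 9 = 0 gives u = 5/9.
R''(u) = 5/u², which is positive for u > 0, so this is a local minimum.
R(5/9) = -5·ln(5/9) + 5 - 6 ≈ 1.9389.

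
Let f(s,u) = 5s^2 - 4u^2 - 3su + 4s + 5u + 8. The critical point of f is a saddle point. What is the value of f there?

∂f/∂s = 10s - 3u + 4 = 0 and ∂f/∂u = -3s - 8u + 5 = 0, so (s, u) = (-17/89, 62/89).
The Hessian has f_{ss} = 10, f_{uu} = -8, f_{su} = -3, giving D = -89 < 0, so the point is a saddle point.
f(-17/89, 62/89) = 833/89.

833/89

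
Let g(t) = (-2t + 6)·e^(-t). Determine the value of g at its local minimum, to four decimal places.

-0.0366

g'(t) = (-2)·e^(-t) + (-2t + 6)·(-1)·e^(-t) = (2t - 8)·e^(-t). Since e^(-t) > 0, the only critical point is t = 4.
g''(4) has the same sign as 2 > 0, so this is a local minimum.
g(4) = (-2)·e^(-4) ≈ -0.0366.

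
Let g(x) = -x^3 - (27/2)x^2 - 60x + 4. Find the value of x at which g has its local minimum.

g'(x) = -3x^2 - 27x - 60 = 0 at x = -5, -4.
Second-derivative test with g''(x) = -6x - 27: g''(-5) = 3 > 0 ⇒ local minimum; g''(-4) = -3 < 0 ⇒ local maximum.
So the local minimum value is g(-5) = 183/2.

-5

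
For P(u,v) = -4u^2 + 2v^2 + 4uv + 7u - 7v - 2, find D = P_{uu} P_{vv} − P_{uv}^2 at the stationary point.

∂P/∂u = -8u + 4v + 7 = 0 and ∂P/∂v = 4u + 4v - 7 = 0, so (u, v) = (7/6, 7/12).
The Hessian has P_{uu} = -8, P_{vv} = 4, P_{uv} = 4, giving D = -48 < 0, so the point is a saddle point.
D = (-8)·(4) − (4)^2 = -48.

-48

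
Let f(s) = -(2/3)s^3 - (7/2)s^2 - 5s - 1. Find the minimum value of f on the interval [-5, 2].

Differentiating, f'(s) = -2s^2 - 7s - 5; which vanishes at s = -5/2 and s = -1.
Compare values at every candidate in [-5, 2]: f(-5) = 119/6; f(-5/2) = 1/24; f(-1) = 7/6; f(2) = -91/3.
Hence the absolute minimum is -91/3 at s = 2.

-91/3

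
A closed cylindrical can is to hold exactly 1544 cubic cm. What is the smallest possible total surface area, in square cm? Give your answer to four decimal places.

With radius r and height h, πr²h = 1544 so h = 1544/(πr²), and S(r) = 2πr² + 2πrh = 2πr² + 2·1544/r.
S'(r) = 4πr − 2·1544/r² = 0 ⇒ r³ = 1544/(2π), so r ≈ 6.2636 and h = 2r ≈ 12.5272.
S''(r) = 4π + 4·1544/r³ > 0, so this is the minimum; S ≈ 739.5134.

739.5134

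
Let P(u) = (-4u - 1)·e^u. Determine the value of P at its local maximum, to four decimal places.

1.1460

By the product rule, P'(u) = (-4u - 5)·e^u. Since e^u > 0, the only critical point is u = -5/4.
P''(-5/4) has the same sign as -4 < 0, so this is a local maximum.
P(-5/4) = (4)·e^(-5/4) ≈ 1.1460.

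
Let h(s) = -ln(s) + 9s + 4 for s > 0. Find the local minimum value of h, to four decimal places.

7.1972

h'(s) = -1/s + 9 = 0 gives s = 1/9.
h''(s) = 1/s², which is positive for s > 0, so this is a local minimum.
h(1/9) = -1·ln(1/9) + 1 + 4 ≈ 7.1972.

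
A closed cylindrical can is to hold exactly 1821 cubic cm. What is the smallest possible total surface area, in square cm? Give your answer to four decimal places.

825.5078

With radius r and height h, πr²h = 1821 so h = 1821/(πr²), and S(r) = 2πr² + 2πrh = 2πr² + 2·1821/r.
S'(r) = 4πr − 2·1821/r² = 0 ⇒ r³ = 1821/(2π), so r ≈ 6.6177 and h = 2r ≈ 13.2355.
S''(r) = 4π + 4·1821/r³ > 0, so this is the minimum; S ≈ 825.5078.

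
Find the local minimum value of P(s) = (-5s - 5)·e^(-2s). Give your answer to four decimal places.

P'(s) = (-5)·e^(-2s) + (-5s - 5)·(-2)·e^(-2s) = (10s + 5)·e^(-2s). Since e^(-2s) > 0, the only critical point is s = -1/2.
P''(-1/2) has the same sign as 10 > 0, so this is a local minimum.
P(-1/2) = (-5/2)·e^(1) ≈ -6.7957.

-6.7957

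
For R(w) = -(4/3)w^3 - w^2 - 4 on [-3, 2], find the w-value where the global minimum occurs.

2

Differentiating, R'(w) = -4w^2 - 2w; which vanishes at w = -1/2 and w = 0.
Evaluating at the critical points and endpoints: R(-3) = 23, R(-1/2) = -49/12, R(0) = -4, R(2) = -56/3.
So the minimum is R(2) = -56/3.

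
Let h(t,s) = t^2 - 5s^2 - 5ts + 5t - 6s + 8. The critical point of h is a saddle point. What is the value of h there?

121/45

∂h/∂t = 2t - 5s + 5 = 0 and ∂h/∂s = -5t - 10s - 6 = 0, so (t, s) = (-16/9, 13/45).
The Hessian has h_{tt} = 2, h_{ss} = -10, h_{ts} = -5, giving D = -45 < 0, so the point is a saddle point.
h(-16/9, 13/45) = 121/45.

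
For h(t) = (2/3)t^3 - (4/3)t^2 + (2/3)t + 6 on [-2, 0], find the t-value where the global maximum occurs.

h'(t) = 2t^2 - (8/3)t + 2/3, which has no zeros in [-2, 0].
Evaluating at the critical points and endpoints: h(-2) = -6, h(0) = 6.
So the maximum is h(0) = 6.

0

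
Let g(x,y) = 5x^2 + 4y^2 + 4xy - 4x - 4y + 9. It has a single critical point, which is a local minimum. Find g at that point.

∂g/∂x = 10x + 4y - 4 = 0 and ∂g/∂y = 4x + 8y - 4 = 0, so (x, y) = (1/4, 3/8).
The Hessian has g_{xx} = 10, g_{yy} = 8, g_{xy} = 4, giving D = 64 > 0 with g_{xx} > 0, so the point is a local minimum.
g(1/4, 3/8) = 31/4.

31/4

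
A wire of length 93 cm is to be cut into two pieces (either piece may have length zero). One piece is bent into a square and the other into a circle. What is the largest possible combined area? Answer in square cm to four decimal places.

688.2656

Let x be the length used for the square. Square side x/4; circle radius (93−x)/(2π).
A(x) = (x/4)² + π·((93−x)/(2π))² = x²/16 + (93−x)²/(4π) for 0 ≤ x ≤ 93. A'(x) = x/8 − (93−x)/(2π) = 0 gives x = 4·93/(π+4) ≈ 52.0892.
A'' > 0, so the interior critical point is a minimum; the maximum is at an endpoint. A(0) = 688.2656 and A(93) = 540.5625, so the largest area is 688.2656.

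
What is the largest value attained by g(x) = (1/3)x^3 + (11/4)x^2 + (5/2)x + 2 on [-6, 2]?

62/3

The derivative is x^2 + (11/2)x + 5/2, which vanishes at x = -5 and x = -1/2.
Evaluating at the critical points and endpoints: g(-6) = 14,  g(-5) = 199/12,  g(-1/2) = 67/48,  g(2) = 62/3.
Hence the absolute maximum is 62/3 at x = 2.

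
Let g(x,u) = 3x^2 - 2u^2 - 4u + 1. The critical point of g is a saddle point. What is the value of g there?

3

∂g/∂x = 6x = 0 and ∂g/∂u = -4u - 4 = 0, so (x, u) = (0, -1).
The Hessian has g_{xx} = 6, g_{uu} = -4, g_{xu} = 0, giving D = -24 < 0, so the point is a saddle point.
g(0, -1) = 3.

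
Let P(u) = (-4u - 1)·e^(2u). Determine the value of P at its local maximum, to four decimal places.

0.4463

P'(u) = (-4)·e^(2u) + (-4u - 1)·2·e^(2u) = (-8u - 6)·e^(2u). Since e^(2u) > 0, the only critical point is u = -3/4.
P''(-3/4) has the same sign as -8 < 0, so this is a local maximum.
P(-3/4) = (2)·e^(-3/2) ≈ 0.4463.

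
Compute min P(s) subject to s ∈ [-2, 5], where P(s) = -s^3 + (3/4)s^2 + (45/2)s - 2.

-36

The derivative is -3s^2 + (3/2)s + 45/2, whose only zero in [-2, 5] is s = 3.
Candidates: P(-2) = -36,  P(3) = 181/4,  P(5) = 17/4.
Hence the absolute minimum is -36 at s = -2.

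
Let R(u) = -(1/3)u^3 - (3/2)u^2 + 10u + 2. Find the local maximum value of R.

40/3

R'(u) = -u^2 - 3u + 10. Setting R'(u) = 0 gives u ∈ {-5, 2}.
Since R''(u) = -2u - 3, we get R''(-5) = 7 > 0 ⇒ local minimum; R''(2) = -7 < 0 ⇒ local maximum.
Thus R has its local maximum at u = 2, with value 40/3.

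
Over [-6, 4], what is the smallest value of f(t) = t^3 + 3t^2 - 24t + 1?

Differentiating, f'(t) = 3t^2 + 6t - 24; which vanishes at t = -4 and t = 2.
Evaluating at the critical points and endpoints: f(-6) = 37; f(-4) = 81; f(2) = -27; f(4) = 17.
So the minimum is f(2) = -27.

-27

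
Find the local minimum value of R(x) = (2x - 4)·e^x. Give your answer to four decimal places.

-5.4366

Differentiating with the product rule gives R'(x) = (2x - 2)·e^x. Since e^x > 0, the only critical point is x = 1.
R''(1) has the same sign as 2 > 0, so this is a local minimum.
R(1) = (-2)·e^(1) ≈ -5.4366.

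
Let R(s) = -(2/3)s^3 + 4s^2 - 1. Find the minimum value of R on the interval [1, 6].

Differentiating, R'(s) = -2s^2 + 8s; whose only zero in [1, 6] is s = 4.
Evaluating at the critical points and endpoints: R(1) = 7/3; R(4) = 61/3; R(6) = -1.
The minimum over the interval is -1, attained at s = 6.

-1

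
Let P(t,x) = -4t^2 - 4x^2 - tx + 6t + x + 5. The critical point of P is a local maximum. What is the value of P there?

∂P/∂t = -8t - x + 6 = 0 and ∂P/∂x = -t - 8x + 1 = 0, so (t, x) = (47/63, 2/63).
The Hessian has P_{tt} = -8, P_{xx} = -8, P_{tx} = -1, giving D = 63 > 0 with P_{tt} < 0, so the point is a local maximum.
P(47/63, 2/63) = 457/63.

457/63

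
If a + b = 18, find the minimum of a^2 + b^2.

With a + b = 18, a^2 + b^2 = a^2 + (18 − a)^2.
The derivative 2a − 2(18 − a) = 4a − 36 vanishes at a = 9; second derivative 4 > 0, a minimum.
The minimum is 2·(9)^2 = 162.

162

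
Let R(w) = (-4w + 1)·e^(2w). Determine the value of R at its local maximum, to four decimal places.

1.2131

By the product rule, R'(w) = (-8w - 2)·e^(2w). Since e^(2w) > 0, the only critical point is w = -1/4.
R''(-1/4) has the same sign as -8 < 0, so this is a local maximum.
R(-1/4) = (2)·e^(-1/2) ≈ 1.2131.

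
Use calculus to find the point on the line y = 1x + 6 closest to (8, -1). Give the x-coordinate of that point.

1/2

Minimize D(x)^2 = (x - 8)^2 + (x + 7)^2.
d/dx[D^2] = 2(x - 8) + 2·1·(x + 7) = 0 ⇒ x = 1/2.
Then y = 13/2 and the distance is √(225/2) ≈ 10.6066.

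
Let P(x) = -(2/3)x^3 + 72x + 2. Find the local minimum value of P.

-286

Critical points: P'(x) = -2x^2 + 72 vanishes at x = -6, 6.
Second-derivative test with P''(x) = -4x: P''(-6) = 24 > 0 ⇒ local minimum; P''(6) = -24 < 0 ⇒ local maximum.
So the local minimum value is P(-6) = -286.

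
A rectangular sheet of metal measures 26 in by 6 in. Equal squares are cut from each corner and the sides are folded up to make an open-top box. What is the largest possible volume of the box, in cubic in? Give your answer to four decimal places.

103.9365

With cut size x, the volume is V(x) = x(26 − 2x)(6 − 2x) for 0 < x < 3.
V'(x) = 12x^2 − 128x + 156. Setting V'(x) = 0 gives x ≈ 1.4034 (the root in (0, 3)).
V''(x) = 24x − 128 is negative there, so this is the maximum; V ≈ 103.9365.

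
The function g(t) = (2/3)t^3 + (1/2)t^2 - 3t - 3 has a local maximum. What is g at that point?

3/8

Critical points: g'(t) = 2t^2 + t - 3 vanishes at t = -3/2, 1.
Second-derivative test with g''(t) = 4t + 1: g''(-3/2) = -5 < 0 ⇒ local maximum; g''(1) = 5 > 0 ⇒ local minimum.
Thus g has its local maximum at t = -3/2, with value 3/8.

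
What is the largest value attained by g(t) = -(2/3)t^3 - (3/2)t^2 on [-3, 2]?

9/2

g'(t) = -2t^2 - 3t, which vanishes at t = -3/2 and t = 0.
Compare values at every candidate in [-3, 2]: g(-3) = 9/2; g(-3/2) = -9/8; g(0) = 0; g(2) = -34/3.
The maximum over the interval is 9/2, attained at t = -3.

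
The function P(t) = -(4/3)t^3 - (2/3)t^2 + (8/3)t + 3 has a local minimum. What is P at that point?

1

P'(t) = -4t^2 - (4/3)t + 8/3 = 0 at t = -1, 2/3.
Since P''(t) = -8t - 4/3, we get P''(-1) = 20/3 > 0 ⇒ local minimum; P''(2/3) = -20/3 < 0 ⇒ local maximum.
Thus P has its local minimum at t = -1, with value 1.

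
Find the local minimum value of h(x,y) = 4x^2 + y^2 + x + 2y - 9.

-161/16

∂h/∂x = 8x + 1 = 0 and ∂h/∂y = 2y + 2 = 0, so (x, y) = (-1/8, -1).
The Hessian has h_{xx} = 8, h_{yy} = 2, h_{xy} = 0, giving D = 16 > 0 with h_{xx} > 0, so the point is a local minimum.
h(-1/8, -1) = -161/16.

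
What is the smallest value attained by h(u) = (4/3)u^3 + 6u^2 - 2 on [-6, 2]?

-74

The derivative is 4u^2 + 12u, which vanishes at u = -3 and u = 0.
Compare values at every candidate in [-6, 2]: h(-6) = -74; h(-3) = 16; h(0) = -2; h(2) = 98/3.
So the minimum is h(-6) = -74.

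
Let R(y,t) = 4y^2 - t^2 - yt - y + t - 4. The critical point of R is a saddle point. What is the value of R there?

∂R/∂y = 8y - t - 1 = 0 and ∂R/∂t = -y - 2t + 1 = 0, so (y, t) = (3/17, 7/17).
The Hessian has R_{yy} = 8, R_{tt} = -2, R_{yt} = -1, giving D = -17 < 0, so the point is a saddle point.
R(3/17, 7/17) = -66/17.

-66/17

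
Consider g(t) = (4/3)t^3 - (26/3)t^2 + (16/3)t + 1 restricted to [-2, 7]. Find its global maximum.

The derivative is 4t^2 - (52/3)t + 16/3, which vanishes at t = 1/3 and t = 4.
Compare values at every candidate in [-2, 7]: g(-2) = -55; g(1/3) = 151/81; g(4) = -31; g(7) = 71.
So the maximum is g(7) = 71.

71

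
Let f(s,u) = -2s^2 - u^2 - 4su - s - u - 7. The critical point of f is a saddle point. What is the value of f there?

-55/8

∂f/∂s = -4s - 4u - 1 = 0 and ∂f/∂u = -4s - 2u - 1 = 0, so (s, u) = (-1/4, 0).
The Hessian has f_{ss} = -4, f_{uu} = -2, f_{su} = -4, giving D = -8 < 0, so the point is a saddle point.
f(-1/4, 0) = -55/8.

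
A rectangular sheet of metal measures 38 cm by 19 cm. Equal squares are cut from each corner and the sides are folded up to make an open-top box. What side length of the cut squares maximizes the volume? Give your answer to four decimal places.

4.0152

With cut size x, the volume is V(x) = x(38 − 2x)(19 − 2x) for 0 < x < 9.5.
V'(x) = 12x^2 − 228x + 722. Setting V'(x) = 0 gives x ≈ 4.0152 (the root in (0, 9.5)).
V''(x) = 24x − 228 is negative there, so this is the maximum; V ≈ 1320.0152.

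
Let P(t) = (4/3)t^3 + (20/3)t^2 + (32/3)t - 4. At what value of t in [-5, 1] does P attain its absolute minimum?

-5

The derivative is 4t^2 + (40/3)t + 32/3, which vanishes at t = -2 and t = -4/3.
Evaluating at the critical points and endpoints: P(-5) = -172/3, P(-2) = -28/3, P(-4/3) = -772/81, P(1) = 44/3.
The minimum over the interval is -172/3, attained at t = -5.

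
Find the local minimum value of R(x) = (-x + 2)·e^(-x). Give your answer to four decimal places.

-0.0498

R'(x) = (-1)·e^(-x) + (-x + 2)·(-1)·e^(-x) = (x - 3)·e^(-x). Since e^(-x) > 0, the only critical point is x = 3.
R''(3) has the same sign as 1 > 0, so this is a local minimum.
R(3) = (-1)·e^(-3) ≈ -0.0498.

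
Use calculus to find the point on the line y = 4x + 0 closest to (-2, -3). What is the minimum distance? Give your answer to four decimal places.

1.2127

Minimize D(x)^2 = (x + 2)^2 + (4x + 3)^2.
d/dx[D^2] = 2(x + 2) + 2·4·(4x + 3) = 0 ⇒ x = -14/17.
Then y = -56/17 and the distance is √(25/17) ≈ 1.2127.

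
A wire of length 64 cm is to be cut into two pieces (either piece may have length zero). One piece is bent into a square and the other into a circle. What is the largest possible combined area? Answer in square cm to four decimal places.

325.9493

Let x be the length used for the square. Square side x/4; circle radius (64−x)/(2π).
A(x) = (x/4)² + π·((64−x)/(2π))² = x²/16 + (64−x)²/(4π) for 0 ≤ x ≤ 64. A'(x) = x/8 − (64−x)/(2π) = 0 gives x = 4·64/(π+4) ≈ 35.8463.
A'' > 0, so the interior critical point is a minimum; the maximum is at an endpoint. A(0) = 325.9493 and A(64) = 256.0000, so the largest area is 325.9493.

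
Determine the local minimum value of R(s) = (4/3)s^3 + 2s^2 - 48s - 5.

-95

R'(s) = 4s^2 + 4s - 48 = 0 at s = -4, 3.
Since R''(s) = 8s + 4, we get R''(-4) = -28 < 0 ⇒ local maximum; R''(3) = 28 > 0 ⇒ local minimum.
The local minimum is R(3) = -95.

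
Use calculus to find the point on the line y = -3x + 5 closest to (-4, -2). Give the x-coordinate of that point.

17/10

Minimize D(x)^2 = (x + 4)^2 + (-3x + 7)^2.
d/dx[D^2] = 2(x + 4) + 2·(-3)·(-3x + 7) = 0 ⇒ x = 17/10.
Then y = -1/10 and the distance is √(361/10) ≈ 6.0083.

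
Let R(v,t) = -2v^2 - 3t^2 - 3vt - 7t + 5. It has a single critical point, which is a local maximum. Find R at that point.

173/15

∂R/∂v = -4v - 3t = 0 and ∂R/∂t = -3v - 6t - 7 = 0, so (v, t) = (7/5, -28/15).
The Hessian has R_{vv} = -4, R_{tt} = -6, R_{vt} = -3, giving D = 15 > 0 with R_{vv} < 0, so the point is a local maximum.
R(7/5, -28/15) = 173/15.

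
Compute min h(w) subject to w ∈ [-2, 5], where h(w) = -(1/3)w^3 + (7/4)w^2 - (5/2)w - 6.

-197/12

Differentiating, h'(w) = -w^2 + (7/2)w - 5/2; which vanishes at w = 1 and w = 5/2.
Candidates: h(-2) = 26/3; h(1) = -85/12; h(5/2) = -313/48; h(5) = -197/12.
The minimum over the interval is -197/12, attained at w = 5.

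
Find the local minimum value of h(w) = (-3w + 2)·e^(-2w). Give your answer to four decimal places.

-0.1455

By the product rule, h'(w) = (6w - 7)·e^(-2w). Since e^(-2w) > 0, the only critical point is w = 7/6.
h''(7/6) has the same sign as 6 > 0, so this is a local minimum.
h(7/6) = (-3/2)·e^(-7/3) ≈ -0.1455.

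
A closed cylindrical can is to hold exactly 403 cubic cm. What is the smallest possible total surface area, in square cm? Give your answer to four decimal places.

With radius r and height h, πr²h = 403 so h = 403/(πr²), and S(r) = 2πr² + 2πrh = 2πr² + 2·403/r.
S'(r) = 4πr − 2·403/r² = 0 ⇒ r³ = 403/(2π), so r ≈ 4.0029 and h = 2r ≈ 8.0058.
S''(r) = 4π + 4·403/r³ > 0, so this is the minimum; S ≈ 302.0308.

302.0308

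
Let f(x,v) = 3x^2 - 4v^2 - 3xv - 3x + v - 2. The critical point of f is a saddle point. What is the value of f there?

-52/19

∂f/∂x = 6x - 3v - 3 = 0 and ∂f/∂v = -3x - 8v + 1 = 0, so (x, v) = (9/19, -1/19).
The Hessian has f_{xx} = 6, f_{vv} = -8, f_{xv} = -3, giving D = -57 < 0, so the point is a saddle point.
f(9/19, -1/19) = -52/19.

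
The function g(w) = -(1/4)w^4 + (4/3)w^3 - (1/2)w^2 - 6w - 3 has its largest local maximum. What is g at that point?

Critical points: g'(w) = -w^3 + 4w^2 - w - 6 vanishes at w = -1, 2, 3.
Second-derivative test with g''(w) = -3w^2 + 8w - 1: g''(-1) = -12 < 0 ⇒ local maximum; g''(2) = 3 > 0 ⇒ local minimum; g''(3) = -4 < 0 ⇒ local maximum.
So the largest local maximum value is g(-1) = 11/12.

11/12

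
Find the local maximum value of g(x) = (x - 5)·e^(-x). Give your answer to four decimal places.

0.0025

By the product rule, g'(x) = (-x + 6)·e^(-x). Since e^(-x) > 0, the only critical point is x = 6.
g''(6) has the same sign as -1 < 0, so this is a local maximum.
g(6) = (1)·e^(-6) ≈ 0.0025.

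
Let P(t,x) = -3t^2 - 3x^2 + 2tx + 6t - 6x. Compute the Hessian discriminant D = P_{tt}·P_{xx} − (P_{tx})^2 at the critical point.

∂P/∂t = -6t + 2x + 6 = 0 and ∂P/∂x = 2t - 6x - 6 = 0, so (t, x) = (3/4, -3/4).
The Hessian has P_{tt} = -6, P_{xx} = -6, P_{tx} = 2, giving D = 32 > 0 with P_{tt} < 0, so the point is a local maximum.
D = (-6)·(-6) − (2)^2 = 32.

32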